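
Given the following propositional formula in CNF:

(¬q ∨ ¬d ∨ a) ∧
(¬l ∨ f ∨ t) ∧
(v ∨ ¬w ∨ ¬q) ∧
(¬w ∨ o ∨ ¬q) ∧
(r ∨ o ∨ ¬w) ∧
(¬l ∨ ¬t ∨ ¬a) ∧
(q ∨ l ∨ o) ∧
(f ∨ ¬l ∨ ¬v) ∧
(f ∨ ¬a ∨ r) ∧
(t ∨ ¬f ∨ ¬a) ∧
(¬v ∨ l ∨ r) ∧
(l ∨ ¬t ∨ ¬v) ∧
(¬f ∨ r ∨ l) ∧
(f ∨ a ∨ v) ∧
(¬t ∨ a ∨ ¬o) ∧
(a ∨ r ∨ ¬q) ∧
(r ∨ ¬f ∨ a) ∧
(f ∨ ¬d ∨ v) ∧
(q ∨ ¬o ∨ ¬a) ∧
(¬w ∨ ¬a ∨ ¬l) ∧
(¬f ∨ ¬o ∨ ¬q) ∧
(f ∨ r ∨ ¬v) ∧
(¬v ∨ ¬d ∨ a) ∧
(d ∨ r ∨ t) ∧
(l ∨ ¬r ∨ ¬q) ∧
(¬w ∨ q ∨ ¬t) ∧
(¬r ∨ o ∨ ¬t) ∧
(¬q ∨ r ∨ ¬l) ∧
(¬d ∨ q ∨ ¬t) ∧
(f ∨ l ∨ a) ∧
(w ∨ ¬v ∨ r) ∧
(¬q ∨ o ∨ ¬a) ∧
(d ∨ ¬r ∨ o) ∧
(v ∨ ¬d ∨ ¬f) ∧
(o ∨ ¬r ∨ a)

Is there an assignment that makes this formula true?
Yes

Yes, the formula is satisfiable.

One satisfying assignment is: q=False, w=False, d=False, o=True, l=False, v=False, r=True, a=False, f=True, t=False

Verification: With this assignment, all 35 clauses evaluate to true.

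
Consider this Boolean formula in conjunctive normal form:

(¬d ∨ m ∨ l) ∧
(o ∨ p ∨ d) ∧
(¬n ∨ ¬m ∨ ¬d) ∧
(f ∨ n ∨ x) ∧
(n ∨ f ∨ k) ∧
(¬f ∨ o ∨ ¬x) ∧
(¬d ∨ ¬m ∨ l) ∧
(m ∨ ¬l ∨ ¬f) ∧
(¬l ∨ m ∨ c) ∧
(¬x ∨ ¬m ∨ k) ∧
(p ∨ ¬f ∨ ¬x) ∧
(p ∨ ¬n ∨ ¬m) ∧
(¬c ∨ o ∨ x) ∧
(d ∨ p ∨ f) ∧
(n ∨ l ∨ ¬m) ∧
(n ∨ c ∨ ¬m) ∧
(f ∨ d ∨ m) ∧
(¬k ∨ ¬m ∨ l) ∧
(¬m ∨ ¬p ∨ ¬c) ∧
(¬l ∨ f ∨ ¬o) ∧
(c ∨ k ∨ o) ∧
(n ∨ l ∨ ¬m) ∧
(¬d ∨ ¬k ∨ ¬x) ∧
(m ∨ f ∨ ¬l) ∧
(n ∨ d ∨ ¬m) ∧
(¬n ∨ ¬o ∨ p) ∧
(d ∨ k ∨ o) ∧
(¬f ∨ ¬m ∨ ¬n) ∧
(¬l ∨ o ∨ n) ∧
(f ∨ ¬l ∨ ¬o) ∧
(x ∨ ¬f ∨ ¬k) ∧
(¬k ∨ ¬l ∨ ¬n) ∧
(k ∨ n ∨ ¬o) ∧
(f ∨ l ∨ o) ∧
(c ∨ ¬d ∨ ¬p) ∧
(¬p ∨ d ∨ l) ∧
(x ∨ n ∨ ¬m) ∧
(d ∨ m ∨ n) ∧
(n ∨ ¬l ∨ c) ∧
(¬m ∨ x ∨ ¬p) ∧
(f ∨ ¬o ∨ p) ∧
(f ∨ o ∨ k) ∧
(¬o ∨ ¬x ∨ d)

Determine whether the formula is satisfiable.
No

No, the formula is not satisfiable.

No assignment of truth values to the variables can make all 43 clauses true simultaneously.

The formula is UNSAT (unsatisfiable).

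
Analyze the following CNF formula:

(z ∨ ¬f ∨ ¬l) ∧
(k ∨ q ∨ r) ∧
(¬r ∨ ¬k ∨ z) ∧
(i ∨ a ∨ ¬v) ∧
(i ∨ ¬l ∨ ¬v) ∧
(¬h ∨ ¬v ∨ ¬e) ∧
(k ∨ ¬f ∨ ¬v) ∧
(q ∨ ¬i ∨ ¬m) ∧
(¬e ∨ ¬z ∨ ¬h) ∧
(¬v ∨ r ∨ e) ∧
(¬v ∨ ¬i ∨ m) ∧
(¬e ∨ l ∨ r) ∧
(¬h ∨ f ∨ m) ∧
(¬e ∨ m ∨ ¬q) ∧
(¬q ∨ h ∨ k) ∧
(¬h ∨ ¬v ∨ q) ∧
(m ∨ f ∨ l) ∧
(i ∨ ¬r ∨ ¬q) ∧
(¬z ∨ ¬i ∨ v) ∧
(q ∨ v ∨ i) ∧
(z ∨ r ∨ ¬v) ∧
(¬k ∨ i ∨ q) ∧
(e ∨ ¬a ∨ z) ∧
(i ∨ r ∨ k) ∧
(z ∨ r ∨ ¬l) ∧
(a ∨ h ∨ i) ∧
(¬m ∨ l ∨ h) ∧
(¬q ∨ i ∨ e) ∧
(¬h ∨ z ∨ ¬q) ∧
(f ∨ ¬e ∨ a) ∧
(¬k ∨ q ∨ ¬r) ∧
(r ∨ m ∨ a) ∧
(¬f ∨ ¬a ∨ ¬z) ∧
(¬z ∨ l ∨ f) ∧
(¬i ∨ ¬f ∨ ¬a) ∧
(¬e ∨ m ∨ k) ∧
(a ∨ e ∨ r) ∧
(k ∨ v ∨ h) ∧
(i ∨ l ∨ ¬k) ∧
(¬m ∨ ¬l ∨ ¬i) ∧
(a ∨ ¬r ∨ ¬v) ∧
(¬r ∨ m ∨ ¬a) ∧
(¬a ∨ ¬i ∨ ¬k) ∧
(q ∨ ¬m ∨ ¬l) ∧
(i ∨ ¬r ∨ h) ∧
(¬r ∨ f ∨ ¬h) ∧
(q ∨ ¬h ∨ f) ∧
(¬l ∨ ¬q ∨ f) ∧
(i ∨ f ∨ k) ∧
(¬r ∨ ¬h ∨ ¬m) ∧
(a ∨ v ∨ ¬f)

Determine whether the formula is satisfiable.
No

No, the formula is not satisfiable.

No assignment of truth values to the variables can make all 51 clauses true simultaneously.

The formula is UNSAT (unsatisfiable).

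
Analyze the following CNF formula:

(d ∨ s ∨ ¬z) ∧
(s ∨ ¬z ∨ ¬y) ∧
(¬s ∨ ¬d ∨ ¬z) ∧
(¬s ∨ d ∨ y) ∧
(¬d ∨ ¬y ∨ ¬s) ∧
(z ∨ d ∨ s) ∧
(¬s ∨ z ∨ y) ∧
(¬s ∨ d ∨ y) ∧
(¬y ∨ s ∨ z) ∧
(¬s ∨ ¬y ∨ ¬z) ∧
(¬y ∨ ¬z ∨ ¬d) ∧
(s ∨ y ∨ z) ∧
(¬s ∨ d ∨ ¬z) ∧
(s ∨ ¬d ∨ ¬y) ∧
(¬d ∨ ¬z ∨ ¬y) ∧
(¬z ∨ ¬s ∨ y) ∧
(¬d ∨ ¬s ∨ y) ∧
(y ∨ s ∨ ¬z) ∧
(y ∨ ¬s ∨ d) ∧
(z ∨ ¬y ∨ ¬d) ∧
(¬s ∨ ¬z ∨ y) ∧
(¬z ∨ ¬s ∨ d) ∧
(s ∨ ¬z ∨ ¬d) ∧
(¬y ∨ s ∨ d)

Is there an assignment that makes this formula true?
Yes

Yes, the formula is satisfiable.

One satisfying assignment is: y=True, s=True, z=False, d=False

Verification: With this assignment, all 24 clauses evaluate to true.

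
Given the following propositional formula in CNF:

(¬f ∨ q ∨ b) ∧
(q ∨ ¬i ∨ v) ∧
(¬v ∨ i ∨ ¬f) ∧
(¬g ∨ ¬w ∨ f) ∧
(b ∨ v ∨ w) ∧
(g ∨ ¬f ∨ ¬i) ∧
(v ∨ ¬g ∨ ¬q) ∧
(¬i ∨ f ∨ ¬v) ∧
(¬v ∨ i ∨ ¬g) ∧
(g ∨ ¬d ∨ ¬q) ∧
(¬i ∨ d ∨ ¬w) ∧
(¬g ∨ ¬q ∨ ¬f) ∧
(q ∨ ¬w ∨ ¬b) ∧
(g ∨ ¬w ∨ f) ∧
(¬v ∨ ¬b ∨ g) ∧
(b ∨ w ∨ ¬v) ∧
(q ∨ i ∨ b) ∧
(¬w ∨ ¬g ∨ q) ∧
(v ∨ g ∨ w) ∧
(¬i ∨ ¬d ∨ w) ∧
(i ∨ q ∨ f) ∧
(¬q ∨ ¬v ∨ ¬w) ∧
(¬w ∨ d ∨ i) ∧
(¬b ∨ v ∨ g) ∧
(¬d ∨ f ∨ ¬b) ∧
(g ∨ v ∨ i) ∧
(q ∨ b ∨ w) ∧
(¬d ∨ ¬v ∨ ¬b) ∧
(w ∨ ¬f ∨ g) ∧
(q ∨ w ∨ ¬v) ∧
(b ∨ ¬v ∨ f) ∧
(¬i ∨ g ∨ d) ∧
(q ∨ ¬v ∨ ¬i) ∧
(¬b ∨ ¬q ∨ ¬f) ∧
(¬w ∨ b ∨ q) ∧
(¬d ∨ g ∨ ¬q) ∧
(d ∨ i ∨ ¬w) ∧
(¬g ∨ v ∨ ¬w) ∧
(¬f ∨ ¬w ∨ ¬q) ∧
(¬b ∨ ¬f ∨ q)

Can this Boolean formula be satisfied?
No

No, the formula is not satisfiable.

No assignment of truth values to the variables can make all 40 clauses true simultaneously.

The formula is UNSAT (unsatisfiable).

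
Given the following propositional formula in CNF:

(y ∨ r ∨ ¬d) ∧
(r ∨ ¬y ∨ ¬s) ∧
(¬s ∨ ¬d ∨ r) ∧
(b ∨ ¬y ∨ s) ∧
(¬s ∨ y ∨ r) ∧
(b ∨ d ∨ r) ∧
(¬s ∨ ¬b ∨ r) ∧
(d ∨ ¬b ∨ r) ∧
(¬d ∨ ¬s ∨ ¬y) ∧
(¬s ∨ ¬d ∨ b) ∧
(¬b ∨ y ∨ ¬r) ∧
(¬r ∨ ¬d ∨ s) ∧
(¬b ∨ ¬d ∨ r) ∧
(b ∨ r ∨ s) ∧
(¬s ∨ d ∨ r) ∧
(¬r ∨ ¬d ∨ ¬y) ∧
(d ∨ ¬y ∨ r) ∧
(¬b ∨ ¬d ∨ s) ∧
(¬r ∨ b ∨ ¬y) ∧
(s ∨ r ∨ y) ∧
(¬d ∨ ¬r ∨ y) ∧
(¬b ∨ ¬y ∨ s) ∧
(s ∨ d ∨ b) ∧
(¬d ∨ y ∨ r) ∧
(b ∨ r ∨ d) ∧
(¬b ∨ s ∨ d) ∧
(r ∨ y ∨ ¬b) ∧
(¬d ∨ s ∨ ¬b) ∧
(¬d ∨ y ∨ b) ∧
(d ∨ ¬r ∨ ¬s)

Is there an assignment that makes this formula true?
No

No, the formula is not satisfiable.

No assignment of truth values to the variables can make all 30 clauses true simultaneously.

The formula is UNSAT (unsatisfiable).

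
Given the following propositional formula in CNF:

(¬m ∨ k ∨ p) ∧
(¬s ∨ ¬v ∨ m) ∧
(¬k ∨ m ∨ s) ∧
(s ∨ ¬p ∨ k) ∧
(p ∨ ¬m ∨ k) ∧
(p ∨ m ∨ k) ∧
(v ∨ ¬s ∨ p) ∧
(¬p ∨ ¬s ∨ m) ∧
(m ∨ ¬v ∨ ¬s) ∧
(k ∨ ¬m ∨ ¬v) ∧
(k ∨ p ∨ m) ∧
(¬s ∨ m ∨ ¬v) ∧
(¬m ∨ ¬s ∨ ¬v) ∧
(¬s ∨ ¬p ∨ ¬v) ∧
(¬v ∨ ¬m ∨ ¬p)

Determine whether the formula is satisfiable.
Yes

Yes, the formula is satisfiable.

One satisfying assignment is: p=True, m=True, v=False, s=True, k=False

Verification: With this assignment, all 15 clauses evaluate to true.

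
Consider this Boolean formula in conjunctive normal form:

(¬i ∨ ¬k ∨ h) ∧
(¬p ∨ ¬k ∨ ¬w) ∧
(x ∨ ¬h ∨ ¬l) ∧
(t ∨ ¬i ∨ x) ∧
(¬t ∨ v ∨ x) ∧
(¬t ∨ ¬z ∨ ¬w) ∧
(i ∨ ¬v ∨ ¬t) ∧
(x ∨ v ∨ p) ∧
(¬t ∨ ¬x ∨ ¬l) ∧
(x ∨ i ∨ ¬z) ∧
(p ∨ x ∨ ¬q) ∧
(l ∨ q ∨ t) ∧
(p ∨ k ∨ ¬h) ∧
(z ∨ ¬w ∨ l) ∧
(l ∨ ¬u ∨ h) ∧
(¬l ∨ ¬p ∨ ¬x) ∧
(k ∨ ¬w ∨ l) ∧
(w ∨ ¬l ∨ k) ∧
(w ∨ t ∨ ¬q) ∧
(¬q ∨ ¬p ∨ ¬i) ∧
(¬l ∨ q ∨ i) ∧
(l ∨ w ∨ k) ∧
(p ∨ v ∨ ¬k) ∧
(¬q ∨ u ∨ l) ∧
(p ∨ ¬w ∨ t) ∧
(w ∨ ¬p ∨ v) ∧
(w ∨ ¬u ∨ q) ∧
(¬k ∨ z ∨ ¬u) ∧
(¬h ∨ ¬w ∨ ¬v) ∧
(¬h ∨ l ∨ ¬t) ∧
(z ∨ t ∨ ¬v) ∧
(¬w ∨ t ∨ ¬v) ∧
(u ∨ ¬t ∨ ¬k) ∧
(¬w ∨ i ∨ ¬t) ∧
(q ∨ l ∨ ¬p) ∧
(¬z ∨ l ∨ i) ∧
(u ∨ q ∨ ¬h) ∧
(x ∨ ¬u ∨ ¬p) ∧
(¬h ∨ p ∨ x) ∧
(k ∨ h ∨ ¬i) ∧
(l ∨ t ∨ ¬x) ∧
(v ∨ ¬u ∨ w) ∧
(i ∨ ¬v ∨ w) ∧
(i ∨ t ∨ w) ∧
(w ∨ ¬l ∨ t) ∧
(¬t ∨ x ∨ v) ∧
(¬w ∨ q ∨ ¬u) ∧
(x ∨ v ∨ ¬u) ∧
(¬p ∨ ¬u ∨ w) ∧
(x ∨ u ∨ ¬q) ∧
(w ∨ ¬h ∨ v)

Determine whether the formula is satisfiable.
No

No, the formula is not satisfiable.

No assignment of truth values to the variables can make all 51 clauses true simultaneously.

The formula is UNSAT (unsatisfiable).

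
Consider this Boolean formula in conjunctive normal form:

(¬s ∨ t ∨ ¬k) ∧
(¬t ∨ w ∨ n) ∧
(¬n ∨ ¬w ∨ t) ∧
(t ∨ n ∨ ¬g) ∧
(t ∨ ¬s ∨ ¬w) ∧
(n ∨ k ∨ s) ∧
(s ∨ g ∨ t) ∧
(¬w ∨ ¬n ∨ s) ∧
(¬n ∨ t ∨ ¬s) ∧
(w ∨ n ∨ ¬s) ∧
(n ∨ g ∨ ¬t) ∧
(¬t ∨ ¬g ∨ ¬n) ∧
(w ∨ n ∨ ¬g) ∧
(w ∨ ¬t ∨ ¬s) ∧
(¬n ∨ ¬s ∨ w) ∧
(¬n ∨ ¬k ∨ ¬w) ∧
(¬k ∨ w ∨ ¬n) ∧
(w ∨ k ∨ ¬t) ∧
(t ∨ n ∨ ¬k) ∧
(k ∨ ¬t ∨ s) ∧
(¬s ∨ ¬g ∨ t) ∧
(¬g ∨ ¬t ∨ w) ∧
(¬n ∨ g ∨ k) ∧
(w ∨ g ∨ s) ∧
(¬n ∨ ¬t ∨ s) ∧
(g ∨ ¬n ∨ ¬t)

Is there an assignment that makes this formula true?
Yes

Yes, the formula is satisfiable.

One satisfying assignment is: n=True, k=False, t=False, s=False, w=False, g=True

Verification: With this assignment, all 26 clauses evaluate to true.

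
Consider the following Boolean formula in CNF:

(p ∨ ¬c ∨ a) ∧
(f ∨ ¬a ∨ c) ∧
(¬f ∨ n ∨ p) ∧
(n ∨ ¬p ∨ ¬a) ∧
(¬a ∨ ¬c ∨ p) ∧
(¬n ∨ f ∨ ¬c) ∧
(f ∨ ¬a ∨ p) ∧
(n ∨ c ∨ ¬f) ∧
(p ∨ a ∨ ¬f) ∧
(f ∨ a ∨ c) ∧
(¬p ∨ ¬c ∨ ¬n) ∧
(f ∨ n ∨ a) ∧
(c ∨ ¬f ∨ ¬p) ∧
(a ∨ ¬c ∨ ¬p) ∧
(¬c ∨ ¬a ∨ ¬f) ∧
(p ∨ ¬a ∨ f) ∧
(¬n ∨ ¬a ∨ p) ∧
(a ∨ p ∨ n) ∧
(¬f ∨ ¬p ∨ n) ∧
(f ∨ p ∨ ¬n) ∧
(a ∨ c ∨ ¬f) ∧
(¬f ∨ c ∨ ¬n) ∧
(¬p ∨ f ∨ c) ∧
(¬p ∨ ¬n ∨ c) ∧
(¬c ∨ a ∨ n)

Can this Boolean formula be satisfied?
No

No, the formula is not satisfiable.

No assignment of truth values to the variables can make all 25 clauses true simultaneously.

The formula is UNSAT (unsatisfiable).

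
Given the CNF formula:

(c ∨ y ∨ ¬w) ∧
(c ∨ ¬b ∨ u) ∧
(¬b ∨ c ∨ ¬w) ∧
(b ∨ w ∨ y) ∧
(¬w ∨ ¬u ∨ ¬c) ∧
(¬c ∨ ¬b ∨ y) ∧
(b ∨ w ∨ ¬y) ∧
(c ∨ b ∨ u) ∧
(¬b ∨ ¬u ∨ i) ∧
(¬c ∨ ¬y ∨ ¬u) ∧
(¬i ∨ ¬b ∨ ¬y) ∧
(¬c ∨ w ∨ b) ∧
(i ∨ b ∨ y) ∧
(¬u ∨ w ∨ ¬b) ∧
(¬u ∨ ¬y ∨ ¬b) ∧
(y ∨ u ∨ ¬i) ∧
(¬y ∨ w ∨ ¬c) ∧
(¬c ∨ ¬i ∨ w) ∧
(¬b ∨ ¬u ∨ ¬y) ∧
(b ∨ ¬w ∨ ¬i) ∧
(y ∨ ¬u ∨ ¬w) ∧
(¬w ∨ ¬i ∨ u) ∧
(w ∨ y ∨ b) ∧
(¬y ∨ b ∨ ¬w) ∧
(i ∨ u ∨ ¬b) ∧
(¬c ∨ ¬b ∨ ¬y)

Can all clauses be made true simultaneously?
No

No, the formula is not satisfiable.

No assignment of truth values to the variables can make all 26 clauses true simultaneously.

The formula is UNSAT (unsatisfiable).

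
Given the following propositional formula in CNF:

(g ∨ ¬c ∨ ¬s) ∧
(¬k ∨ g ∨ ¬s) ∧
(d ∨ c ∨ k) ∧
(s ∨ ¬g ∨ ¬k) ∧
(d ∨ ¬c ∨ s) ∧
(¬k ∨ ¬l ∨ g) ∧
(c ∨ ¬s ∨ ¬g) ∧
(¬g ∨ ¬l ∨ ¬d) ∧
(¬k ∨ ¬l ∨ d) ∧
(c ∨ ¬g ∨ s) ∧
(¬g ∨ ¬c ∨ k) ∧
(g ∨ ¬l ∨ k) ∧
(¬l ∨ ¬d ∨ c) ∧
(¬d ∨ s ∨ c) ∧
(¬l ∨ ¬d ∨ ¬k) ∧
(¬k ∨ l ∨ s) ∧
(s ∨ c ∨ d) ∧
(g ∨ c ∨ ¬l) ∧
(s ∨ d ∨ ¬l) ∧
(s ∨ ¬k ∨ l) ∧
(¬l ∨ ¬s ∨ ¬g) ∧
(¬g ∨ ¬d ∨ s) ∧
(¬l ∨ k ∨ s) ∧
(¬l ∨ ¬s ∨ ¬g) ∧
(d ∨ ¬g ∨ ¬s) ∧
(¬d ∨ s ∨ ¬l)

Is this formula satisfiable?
Yes

Yes, the formula is satisfiable.

One satisfying assignment is: k=False, g=False, d=True, l=False, c=False, s=True

Verification: With this assignment, all 26 clauses evaluate to true.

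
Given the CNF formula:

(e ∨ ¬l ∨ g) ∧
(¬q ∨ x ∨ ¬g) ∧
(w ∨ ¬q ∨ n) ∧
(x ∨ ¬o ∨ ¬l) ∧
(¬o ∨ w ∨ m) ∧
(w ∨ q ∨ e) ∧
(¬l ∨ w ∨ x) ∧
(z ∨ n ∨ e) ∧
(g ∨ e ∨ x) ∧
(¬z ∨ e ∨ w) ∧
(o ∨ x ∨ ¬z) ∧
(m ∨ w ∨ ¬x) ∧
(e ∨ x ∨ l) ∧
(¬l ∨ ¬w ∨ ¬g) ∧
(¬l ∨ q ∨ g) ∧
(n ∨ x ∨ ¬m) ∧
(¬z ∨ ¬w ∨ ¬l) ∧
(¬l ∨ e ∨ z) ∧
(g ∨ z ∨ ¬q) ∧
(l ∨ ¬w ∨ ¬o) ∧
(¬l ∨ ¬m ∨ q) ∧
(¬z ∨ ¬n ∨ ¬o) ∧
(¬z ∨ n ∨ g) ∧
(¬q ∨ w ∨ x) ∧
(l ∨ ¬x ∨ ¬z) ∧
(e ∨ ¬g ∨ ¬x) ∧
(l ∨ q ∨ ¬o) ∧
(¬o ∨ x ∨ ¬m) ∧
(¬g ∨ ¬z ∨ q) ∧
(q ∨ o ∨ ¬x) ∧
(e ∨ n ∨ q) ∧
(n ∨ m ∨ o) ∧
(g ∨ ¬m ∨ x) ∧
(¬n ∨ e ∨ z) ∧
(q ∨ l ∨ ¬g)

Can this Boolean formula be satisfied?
Yes

Yes, the formula is satisfiable.

One satisfying assignment is: g=False, o=False, q=False, x=False, m=False, n=True, l=False, w=False, e=True, z=False

Verification: With this assignment, all 35 clauses evaluate to true.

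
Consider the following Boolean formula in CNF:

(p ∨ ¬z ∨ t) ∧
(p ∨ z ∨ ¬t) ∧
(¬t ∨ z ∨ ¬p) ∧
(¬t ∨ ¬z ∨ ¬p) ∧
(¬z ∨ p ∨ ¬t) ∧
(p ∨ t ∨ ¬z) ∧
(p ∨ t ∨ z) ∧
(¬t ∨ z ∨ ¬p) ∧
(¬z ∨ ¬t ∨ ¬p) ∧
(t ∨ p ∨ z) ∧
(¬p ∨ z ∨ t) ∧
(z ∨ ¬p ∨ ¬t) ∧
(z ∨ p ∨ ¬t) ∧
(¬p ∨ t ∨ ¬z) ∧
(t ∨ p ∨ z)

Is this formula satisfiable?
No

No, the formula is not satisfiable.

No assignment of truth values to the variables can make all 15 clauses true simultaneously.

The formula is UNSAT (unsatisfiable).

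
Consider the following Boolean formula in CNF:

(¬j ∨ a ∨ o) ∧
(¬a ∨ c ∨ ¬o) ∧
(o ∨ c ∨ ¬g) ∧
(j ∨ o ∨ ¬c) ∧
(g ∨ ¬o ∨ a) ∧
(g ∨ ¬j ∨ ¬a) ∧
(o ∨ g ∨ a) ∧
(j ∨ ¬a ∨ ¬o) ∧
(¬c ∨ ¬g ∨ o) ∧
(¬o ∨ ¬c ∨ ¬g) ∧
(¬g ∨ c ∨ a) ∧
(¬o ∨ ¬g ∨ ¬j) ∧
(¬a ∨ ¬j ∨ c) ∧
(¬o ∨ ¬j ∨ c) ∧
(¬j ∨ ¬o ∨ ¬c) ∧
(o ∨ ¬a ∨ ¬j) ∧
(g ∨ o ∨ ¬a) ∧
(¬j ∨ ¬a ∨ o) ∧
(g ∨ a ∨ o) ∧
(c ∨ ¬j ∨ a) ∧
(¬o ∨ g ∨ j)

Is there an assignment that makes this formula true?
No

No, the formula is not satisfiable.

No assignment of truth values to the variables can make all 21 clauses true simultaneously.

The formula is UNSAT (unsatisfiable).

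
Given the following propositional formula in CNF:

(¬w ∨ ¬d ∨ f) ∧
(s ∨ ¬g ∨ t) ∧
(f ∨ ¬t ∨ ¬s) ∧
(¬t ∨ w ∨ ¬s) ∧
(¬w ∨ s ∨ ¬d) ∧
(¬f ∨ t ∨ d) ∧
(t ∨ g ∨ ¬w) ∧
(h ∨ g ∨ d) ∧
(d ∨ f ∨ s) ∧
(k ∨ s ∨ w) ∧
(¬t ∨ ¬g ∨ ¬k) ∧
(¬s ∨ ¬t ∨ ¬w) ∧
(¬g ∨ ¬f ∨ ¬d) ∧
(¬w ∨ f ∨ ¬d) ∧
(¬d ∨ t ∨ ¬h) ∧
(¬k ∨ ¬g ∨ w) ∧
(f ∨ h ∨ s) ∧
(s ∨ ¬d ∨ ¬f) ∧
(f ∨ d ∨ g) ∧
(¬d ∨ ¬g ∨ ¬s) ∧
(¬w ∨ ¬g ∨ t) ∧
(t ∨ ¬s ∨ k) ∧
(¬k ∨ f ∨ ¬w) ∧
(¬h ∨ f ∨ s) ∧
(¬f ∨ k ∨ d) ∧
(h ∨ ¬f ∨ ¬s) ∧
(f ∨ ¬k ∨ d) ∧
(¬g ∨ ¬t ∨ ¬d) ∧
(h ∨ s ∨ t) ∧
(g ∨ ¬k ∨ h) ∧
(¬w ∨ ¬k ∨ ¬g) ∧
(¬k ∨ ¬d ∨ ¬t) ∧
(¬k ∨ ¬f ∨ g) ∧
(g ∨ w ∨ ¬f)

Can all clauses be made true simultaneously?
No

No, the formula is not satisfiable.

No assignment of truth values to the variables can make all 34 clauses true simultaneously.

The formula is UNSAT (unsatisfiable).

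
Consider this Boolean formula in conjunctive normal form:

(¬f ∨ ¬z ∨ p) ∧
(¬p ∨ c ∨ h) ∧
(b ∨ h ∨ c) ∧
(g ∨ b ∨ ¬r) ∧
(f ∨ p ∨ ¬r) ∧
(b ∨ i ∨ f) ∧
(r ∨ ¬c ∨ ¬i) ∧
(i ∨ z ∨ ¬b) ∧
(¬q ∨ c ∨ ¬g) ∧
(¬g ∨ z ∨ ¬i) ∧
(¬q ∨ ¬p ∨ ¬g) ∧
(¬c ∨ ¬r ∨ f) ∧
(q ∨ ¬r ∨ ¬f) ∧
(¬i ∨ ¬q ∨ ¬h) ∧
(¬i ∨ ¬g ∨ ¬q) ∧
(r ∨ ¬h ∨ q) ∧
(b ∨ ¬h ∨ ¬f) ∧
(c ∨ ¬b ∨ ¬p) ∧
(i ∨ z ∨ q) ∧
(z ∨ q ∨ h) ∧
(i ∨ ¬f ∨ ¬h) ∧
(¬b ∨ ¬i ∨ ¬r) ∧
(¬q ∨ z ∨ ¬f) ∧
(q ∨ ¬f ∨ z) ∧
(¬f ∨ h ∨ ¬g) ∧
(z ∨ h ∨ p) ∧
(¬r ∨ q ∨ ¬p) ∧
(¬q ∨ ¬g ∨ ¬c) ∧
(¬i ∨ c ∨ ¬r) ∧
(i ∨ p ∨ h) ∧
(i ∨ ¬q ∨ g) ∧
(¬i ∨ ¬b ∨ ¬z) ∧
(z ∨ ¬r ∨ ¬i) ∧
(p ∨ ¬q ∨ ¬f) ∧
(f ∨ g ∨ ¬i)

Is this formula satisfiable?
Yes

Yes, the formula is satisfiable.

One satisfying assignment is: i=False, p=True, b=False, r=False, q=False, z=True, h=False, c=True, g=False, f=True

Verification: With this assignment, all 35 clauses evaluate to true.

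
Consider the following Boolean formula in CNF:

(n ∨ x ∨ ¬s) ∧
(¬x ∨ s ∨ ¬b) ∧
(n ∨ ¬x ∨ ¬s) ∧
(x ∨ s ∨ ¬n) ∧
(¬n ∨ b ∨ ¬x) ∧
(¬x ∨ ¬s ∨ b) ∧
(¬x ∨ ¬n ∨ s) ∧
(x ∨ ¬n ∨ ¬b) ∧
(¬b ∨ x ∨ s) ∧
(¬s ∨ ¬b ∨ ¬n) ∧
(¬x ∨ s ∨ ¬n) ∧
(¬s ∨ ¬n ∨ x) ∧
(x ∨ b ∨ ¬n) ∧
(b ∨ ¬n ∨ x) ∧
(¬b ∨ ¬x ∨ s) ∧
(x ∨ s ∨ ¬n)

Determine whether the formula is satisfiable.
Yes

Yes, the formula is satisfiable.

One satisfying assignment is: n=False, b=False, s=False, x=False

Verification: With this assignment, all 16 clauses evaluate to true.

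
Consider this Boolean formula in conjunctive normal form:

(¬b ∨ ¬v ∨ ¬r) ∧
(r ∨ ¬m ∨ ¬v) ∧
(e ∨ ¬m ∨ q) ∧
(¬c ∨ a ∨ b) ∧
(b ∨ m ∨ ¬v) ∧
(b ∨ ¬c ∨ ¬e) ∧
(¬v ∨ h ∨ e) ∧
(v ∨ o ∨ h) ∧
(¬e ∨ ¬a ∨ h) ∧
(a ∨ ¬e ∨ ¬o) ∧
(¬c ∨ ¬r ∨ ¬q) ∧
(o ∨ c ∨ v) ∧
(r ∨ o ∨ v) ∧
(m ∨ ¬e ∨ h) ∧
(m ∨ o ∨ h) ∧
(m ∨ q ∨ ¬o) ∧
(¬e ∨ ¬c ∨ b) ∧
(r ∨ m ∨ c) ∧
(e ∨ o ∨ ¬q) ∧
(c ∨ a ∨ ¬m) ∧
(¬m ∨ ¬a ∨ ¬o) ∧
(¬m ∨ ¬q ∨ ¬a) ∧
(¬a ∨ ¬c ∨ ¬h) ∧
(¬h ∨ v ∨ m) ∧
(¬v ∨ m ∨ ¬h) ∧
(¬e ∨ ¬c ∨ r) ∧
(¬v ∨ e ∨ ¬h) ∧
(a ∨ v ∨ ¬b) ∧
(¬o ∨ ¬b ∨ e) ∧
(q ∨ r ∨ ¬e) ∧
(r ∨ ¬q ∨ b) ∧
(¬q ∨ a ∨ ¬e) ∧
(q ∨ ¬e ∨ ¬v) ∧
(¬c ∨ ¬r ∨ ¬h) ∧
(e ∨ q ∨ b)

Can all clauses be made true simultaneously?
Yes

Yes, the formula is satisfiable.

One satisfying assignment is: q=True, h=False, o=True, e=False, r=True, a=False, c=False, b=False, v=False, m=False

Verification: With this assignment, all 35 clauses evaluate to true.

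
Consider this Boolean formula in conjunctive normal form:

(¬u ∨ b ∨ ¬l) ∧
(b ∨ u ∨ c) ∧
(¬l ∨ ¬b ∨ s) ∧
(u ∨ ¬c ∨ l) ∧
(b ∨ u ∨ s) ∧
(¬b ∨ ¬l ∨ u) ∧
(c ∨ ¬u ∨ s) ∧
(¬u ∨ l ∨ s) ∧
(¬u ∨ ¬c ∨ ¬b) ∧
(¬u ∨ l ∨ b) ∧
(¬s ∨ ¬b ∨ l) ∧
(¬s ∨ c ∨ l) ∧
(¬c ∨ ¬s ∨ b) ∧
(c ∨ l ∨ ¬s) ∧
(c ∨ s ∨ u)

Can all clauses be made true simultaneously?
Yes

Yes, the formula is satisfiable.

One satisfying assignment is: b=True, u=True, c=False, l=True, s=True

Verification: With this assignment, all 15 clauses evaluate to true.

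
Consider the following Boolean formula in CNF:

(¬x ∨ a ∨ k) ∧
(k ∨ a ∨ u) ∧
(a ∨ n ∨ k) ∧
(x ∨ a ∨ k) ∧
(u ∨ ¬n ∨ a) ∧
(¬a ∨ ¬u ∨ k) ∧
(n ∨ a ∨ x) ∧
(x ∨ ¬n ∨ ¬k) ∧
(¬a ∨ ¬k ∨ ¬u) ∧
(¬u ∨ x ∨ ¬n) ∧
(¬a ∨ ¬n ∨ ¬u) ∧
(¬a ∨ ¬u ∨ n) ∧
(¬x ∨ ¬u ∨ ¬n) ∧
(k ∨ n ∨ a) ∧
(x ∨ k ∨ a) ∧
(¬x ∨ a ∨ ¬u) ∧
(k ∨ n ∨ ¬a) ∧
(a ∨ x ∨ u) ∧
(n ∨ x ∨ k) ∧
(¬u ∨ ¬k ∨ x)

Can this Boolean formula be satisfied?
Yes

Yes, the formula is satisfiable.

One satisfying assignment is: k=True, n=False, a=True, u=False, x=False

Verification: With this assignment, all 20 clauses evaluate to true.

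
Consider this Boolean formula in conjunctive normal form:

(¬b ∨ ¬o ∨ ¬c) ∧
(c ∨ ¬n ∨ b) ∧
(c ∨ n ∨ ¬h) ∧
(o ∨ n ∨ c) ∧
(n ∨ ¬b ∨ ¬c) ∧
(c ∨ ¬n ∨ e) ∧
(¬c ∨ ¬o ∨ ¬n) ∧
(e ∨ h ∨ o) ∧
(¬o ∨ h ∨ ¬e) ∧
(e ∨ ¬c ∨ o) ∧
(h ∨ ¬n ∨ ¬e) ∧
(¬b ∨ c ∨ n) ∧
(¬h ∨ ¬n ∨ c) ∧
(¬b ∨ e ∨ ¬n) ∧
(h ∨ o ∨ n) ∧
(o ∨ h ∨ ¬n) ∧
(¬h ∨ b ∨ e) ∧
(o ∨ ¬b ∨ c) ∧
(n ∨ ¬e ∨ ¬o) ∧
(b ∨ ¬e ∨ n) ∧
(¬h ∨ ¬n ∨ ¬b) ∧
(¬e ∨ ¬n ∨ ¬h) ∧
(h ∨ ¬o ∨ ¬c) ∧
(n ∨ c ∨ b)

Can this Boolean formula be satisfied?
No

No, the formula is not satisfiable.

No assignment of truth values to the variables can make all 24 clauses true simultaneously.

The formula is UNSAT (unsatisfiable).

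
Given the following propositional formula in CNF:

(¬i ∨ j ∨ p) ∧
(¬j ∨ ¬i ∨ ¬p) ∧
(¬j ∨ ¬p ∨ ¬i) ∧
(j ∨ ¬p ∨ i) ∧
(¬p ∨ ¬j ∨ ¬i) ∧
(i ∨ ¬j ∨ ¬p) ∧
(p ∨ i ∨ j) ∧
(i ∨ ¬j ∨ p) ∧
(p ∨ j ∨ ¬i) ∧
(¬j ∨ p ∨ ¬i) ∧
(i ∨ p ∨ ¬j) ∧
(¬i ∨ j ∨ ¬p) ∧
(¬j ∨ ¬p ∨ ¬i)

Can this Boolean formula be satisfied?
No

No, the formula is not satisfiable.

No assignment of truth values to the variables can make all 13 clauses true simultaneously.

The formula is UNSAT (unsatisfiable).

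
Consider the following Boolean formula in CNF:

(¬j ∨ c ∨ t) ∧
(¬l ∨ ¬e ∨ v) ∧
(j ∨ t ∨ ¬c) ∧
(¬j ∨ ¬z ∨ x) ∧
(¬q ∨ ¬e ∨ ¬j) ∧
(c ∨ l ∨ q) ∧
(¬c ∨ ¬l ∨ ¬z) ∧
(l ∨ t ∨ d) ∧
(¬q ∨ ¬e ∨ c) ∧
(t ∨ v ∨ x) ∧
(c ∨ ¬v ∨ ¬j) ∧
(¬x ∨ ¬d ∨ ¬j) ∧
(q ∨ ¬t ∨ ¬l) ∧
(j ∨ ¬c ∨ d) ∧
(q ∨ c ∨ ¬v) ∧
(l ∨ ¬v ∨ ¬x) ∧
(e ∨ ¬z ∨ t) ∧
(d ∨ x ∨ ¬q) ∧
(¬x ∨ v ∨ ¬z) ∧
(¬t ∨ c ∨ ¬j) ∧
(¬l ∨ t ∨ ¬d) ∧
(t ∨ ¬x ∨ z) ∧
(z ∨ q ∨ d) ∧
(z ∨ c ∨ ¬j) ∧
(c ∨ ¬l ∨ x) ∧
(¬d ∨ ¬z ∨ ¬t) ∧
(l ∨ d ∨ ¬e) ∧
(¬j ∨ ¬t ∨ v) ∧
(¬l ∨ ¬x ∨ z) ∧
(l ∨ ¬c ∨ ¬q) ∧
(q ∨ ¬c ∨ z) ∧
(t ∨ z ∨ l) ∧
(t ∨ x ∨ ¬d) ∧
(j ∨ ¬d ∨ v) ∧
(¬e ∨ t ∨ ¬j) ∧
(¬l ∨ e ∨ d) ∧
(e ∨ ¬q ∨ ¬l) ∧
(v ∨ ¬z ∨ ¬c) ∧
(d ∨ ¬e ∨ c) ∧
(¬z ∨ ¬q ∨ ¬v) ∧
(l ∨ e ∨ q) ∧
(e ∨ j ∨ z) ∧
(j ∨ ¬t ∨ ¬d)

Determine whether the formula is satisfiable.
No

No, the formula is not satisfiable.

No assignment of truth values to the variables can make all 43 clauses true simultaneously.

The formula is UNSAT (unsatisfiable).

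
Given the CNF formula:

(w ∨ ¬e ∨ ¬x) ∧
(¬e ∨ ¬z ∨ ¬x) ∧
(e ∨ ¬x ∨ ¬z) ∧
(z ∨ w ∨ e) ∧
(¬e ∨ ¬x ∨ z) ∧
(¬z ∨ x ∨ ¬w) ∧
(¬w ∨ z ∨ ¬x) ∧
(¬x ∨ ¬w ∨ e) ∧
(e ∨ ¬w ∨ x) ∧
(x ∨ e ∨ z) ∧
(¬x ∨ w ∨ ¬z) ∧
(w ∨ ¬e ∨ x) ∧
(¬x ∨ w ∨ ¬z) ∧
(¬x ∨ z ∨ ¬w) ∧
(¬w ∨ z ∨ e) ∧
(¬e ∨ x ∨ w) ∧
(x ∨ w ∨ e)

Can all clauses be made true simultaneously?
Yes

Yes, the formula is satisfiable.

One satisfying assignment is: e=True, x=False, z=False, w=True

Verification: With this assignment, all 17 clauses evaluate to true.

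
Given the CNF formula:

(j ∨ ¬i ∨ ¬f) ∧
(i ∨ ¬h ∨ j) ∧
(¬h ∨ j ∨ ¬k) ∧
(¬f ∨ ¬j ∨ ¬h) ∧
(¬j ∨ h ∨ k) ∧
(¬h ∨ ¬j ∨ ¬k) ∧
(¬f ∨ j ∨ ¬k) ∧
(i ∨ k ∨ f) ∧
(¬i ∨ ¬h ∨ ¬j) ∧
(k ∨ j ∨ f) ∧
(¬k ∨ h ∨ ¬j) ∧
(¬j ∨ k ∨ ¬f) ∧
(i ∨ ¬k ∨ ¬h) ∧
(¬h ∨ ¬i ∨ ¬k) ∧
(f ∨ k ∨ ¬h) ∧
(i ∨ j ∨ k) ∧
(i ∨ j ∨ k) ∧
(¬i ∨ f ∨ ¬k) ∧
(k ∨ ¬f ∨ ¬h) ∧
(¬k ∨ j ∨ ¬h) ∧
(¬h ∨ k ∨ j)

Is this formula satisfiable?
Yes

Yes, the formula is satisfiable.

One satisfying assignment is: j=False, h=False, i=False, f=False, k=True

Verification: With this assignment, all 21 clauses evaluate to true.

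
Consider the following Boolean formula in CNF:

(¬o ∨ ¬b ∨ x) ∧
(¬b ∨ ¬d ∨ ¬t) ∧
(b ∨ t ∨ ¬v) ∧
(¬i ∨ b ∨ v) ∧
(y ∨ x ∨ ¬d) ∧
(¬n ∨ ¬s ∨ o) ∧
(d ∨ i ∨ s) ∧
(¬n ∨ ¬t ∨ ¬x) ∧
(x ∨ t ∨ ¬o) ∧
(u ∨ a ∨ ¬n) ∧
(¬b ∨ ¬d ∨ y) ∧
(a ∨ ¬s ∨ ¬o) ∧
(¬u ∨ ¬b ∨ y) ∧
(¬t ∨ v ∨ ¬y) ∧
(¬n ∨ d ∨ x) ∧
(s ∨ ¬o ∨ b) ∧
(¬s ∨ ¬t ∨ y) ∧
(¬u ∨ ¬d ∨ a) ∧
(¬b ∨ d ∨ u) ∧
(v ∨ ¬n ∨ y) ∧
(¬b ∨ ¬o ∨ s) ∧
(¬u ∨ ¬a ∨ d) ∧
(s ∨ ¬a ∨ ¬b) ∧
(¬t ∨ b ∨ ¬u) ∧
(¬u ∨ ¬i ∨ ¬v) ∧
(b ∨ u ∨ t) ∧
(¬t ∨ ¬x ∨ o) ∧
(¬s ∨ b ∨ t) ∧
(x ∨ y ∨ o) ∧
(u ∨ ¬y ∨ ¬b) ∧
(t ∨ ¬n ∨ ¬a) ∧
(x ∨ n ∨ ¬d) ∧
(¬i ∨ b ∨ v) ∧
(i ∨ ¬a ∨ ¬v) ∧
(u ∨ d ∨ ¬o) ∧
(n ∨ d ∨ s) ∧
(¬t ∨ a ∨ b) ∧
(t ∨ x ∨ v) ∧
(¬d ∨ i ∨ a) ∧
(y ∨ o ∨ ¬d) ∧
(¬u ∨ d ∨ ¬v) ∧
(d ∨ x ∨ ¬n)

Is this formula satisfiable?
Yes

Yes, the formula is satisfiable.

One satisfying assignment is: a=True, i=True, d=False, u=False, v=True, y=True, x=False, t=True, o=False, n=False, s=True, b=False

Verification: With this assignment, all 42 clauses evaluate to true.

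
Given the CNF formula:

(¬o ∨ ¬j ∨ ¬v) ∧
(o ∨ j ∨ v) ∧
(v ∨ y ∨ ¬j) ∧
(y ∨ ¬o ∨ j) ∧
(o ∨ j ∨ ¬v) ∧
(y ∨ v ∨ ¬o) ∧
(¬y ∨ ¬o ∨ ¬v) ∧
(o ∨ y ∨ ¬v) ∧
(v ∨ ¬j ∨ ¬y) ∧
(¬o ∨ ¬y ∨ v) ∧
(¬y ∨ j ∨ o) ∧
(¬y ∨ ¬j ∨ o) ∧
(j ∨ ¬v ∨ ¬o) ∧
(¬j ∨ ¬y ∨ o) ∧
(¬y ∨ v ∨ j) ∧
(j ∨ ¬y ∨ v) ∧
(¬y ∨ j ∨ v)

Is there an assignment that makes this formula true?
No

No, the formula is not satisfiable.

No assignment of truth values to the variables can make all 17 clauses true simultaneously.

The formula is UNSAT (unsatisfiable).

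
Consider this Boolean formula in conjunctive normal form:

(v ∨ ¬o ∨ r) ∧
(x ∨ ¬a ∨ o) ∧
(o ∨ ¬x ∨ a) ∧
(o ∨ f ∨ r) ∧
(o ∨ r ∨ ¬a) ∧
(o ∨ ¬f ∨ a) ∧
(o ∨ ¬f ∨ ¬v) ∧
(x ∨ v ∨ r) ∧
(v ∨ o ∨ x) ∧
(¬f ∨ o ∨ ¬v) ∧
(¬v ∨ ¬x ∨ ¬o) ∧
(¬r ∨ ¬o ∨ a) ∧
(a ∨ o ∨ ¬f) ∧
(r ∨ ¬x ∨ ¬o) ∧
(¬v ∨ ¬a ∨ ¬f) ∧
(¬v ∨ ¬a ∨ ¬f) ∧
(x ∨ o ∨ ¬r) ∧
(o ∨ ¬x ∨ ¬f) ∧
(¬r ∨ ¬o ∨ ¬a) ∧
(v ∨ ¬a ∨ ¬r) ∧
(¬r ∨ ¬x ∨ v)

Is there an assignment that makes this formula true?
Yes

Yes, the formula is satisfiable.

One satisfying assignment is: v=True, a=False, o=True, r=False, x=False, f=False

Verification: With this assignment, all 21 clauses evaluate to true.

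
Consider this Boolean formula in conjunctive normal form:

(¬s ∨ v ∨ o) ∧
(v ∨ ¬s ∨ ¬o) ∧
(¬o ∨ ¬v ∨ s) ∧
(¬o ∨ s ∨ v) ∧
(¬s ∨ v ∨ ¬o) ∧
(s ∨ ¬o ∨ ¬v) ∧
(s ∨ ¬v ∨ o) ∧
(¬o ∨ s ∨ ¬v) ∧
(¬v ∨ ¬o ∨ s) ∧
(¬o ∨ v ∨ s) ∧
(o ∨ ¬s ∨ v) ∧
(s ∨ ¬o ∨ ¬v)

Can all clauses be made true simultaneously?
Yes

Yes, the formula is satisfiable.

One satisfying assignment is: v=False, s=False, o=False

Verification: With this assignment, all 12 clauses evaluate to true.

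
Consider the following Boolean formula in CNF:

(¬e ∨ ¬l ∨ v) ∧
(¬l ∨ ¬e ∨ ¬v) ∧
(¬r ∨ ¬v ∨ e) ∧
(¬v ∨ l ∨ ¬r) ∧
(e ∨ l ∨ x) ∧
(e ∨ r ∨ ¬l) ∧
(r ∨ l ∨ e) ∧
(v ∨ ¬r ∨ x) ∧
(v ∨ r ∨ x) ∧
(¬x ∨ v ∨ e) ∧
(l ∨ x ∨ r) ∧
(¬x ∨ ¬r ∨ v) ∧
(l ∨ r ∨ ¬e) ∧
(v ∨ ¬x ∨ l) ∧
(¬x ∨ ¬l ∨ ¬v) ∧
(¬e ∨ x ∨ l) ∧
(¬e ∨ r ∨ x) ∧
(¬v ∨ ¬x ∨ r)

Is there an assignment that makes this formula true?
No

No, the formula is not satisfiable.

No assignment of truth values to the variables can make all 18 clauses true simultaneously.

The formula is UNSAT (unsatisfiable).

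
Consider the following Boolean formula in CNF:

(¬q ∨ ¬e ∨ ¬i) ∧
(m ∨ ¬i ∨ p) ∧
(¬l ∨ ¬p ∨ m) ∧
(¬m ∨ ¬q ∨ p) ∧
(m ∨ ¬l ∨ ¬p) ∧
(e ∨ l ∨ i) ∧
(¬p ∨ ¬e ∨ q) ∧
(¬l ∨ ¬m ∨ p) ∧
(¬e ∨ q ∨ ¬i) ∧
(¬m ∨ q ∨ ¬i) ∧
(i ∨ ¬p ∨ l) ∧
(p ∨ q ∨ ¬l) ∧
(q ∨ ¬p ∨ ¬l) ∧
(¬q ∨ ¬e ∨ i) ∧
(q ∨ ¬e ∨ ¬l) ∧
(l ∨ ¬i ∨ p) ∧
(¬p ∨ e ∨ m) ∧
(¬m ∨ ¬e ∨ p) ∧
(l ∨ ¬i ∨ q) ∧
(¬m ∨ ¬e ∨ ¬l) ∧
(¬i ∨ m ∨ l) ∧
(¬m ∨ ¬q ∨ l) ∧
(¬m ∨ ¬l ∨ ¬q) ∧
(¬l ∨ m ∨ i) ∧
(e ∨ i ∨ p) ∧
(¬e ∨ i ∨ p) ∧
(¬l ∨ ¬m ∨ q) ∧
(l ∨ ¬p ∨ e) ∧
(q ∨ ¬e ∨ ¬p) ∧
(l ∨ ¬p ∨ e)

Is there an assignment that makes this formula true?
No

No, the formula is not satisfiable.

No assignment of truth values to the variables can make all 30 clauses true simultaneously.

The formula is UNSAT (unsatisfiable).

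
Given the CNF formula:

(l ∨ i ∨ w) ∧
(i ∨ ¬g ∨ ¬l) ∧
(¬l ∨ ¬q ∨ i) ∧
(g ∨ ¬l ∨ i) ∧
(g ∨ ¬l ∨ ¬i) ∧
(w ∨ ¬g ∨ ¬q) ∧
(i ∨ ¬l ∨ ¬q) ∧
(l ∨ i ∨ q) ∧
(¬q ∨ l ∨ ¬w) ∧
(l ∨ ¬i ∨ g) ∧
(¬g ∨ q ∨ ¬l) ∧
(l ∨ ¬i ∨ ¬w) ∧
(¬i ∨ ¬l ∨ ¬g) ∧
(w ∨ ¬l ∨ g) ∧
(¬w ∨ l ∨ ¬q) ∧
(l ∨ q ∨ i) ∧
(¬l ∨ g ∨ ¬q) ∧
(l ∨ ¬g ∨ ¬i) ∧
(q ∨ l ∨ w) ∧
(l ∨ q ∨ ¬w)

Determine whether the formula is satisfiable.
No

No, the formula is not satisfiable.

No assignment of truth values to the variables can make all 20 clauses true simultaneously.

The formula is UNSAT (unsatisfiable).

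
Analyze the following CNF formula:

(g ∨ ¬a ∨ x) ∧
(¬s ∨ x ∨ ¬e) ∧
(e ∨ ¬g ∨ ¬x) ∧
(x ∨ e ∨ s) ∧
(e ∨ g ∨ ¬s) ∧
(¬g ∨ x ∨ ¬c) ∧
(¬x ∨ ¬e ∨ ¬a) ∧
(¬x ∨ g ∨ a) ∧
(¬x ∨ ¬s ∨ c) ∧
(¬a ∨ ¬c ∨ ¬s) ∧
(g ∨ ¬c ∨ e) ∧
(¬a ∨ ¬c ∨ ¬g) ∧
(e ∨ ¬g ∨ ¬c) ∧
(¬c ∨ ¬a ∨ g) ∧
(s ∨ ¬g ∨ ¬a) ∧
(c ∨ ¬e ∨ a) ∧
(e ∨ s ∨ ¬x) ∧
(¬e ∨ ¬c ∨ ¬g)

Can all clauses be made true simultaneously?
Yes

Yes, the formula is satisfiable.

One satisfying assignment is: s=True, a=False, g=True, x=False, e=False, c=False

Verification: With this assignment, all 18 clauses evaluate to true.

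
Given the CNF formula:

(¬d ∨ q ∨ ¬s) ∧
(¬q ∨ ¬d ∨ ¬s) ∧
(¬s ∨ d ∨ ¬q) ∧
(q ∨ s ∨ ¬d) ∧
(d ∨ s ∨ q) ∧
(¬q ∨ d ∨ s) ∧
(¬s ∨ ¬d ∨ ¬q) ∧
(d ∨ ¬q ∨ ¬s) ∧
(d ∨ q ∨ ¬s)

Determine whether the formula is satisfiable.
Yes

Yes, the formula is satisfiable.

One satisfying assignment is: d=True, s=False, q=True

Verification: With this assignment, all 9 clauses evaluate to true.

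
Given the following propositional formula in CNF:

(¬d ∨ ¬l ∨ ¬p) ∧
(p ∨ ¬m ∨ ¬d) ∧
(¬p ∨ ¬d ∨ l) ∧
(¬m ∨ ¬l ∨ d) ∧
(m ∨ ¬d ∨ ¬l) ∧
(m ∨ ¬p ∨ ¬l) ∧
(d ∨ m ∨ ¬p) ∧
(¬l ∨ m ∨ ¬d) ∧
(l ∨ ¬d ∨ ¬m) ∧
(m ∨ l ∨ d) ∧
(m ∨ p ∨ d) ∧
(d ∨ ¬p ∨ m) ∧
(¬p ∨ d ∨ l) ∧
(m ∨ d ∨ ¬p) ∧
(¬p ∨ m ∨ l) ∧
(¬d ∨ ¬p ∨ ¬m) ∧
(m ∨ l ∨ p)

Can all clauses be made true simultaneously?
Yes

Yes, the formula is satisfiable.

One satisfying assignment is: p=False, m=True, d=False, l=False

Verification: With this assignment, all 17 clauses evaluate to true.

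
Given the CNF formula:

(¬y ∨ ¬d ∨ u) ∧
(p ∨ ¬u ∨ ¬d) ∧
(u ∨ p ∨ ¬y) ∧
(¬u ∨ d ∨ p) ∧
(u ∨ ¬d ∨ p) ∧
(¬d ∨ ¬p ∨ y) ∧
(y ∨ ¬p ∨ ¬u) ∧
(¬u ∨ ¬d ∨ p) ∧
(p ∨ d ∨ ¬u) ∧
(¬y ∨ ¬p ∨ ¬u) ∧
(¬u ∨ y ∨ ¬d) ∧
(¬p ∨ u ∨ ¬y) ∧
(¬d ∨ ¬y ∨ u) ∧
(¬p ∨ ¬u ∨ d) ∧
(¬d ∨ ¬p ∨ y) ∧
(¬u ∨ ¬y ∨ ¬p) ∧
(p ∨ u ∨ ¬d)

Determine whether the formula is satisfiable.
Yes

Yes, the formula is satisfiable.

One satisfying assignment is: u=False, p=False, y=False, d=False

Verification: With this assignment, all 17 clauses evaluate to true.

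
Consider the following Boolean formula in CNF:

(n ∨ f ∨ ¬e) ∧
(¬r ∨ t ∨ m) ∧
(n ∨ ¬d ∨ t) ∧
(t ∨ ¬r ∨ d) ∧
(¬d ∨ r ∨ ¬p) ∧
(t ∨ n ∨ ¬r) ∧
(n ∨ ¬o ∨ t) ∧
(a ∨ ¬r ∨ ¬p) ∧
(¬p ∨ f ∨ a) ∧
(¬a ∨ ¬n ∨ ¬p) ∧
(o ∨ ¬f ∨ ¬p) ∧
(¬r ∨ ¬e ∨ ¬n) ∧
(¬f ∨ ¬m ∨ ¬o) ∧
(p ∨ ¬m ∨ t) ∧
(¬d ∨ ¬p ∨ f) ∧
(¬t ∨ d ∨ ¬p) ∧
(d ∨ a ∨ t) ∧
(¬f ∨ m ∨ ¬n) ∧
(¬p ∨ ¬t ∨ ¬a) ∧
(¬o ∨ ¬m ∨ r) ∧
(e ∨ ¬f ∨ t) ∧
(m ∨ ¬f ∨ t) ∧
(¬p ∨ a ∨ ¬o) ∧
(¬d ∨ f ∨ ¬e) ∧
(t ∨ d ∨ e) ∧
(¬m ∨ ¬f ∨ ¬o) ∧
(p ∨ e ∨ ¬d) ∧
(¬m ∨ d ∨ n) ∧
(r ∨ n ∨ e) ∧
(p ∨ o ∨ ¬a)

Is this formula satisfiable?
Yes

Yes, the formula is satisfiable.

One satisfying assignment is: t=True, m=False, p=False, a=False, e=True, f=False, n=True, d=False, r=False, o=False

Verification: With this assignment, all 30 clauses evaluate to true.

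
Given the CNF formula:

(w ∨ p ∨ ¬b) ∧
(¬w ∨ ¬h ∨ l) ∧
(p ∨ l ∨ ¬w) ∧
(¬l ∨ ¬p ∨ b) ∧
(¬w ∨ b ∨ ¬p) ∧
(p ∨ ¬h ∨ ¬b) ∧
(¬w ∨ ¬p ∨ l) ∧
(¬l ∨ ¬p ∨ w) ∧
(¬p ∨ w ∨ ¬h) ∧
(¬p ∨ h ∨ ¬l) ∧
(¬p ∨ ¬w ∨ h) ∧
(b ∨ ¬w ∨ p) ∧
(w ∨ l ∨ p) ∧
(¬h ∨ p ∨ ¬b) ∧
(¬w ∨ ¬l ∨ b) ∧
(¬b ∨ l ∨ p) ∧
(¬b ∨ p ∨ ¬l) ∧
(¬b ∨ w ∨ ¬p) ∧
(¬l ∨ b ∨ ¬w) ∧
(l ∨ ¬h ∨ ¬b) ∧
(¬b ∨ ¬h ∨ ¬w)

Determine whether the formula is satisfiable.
Yes

Yes, the formula is satisfiable.

One satisfying assignment is: h=False, b=False, l=False, w=False, p=True

Verification: With this assignment, all 21 clauses evaluate to true.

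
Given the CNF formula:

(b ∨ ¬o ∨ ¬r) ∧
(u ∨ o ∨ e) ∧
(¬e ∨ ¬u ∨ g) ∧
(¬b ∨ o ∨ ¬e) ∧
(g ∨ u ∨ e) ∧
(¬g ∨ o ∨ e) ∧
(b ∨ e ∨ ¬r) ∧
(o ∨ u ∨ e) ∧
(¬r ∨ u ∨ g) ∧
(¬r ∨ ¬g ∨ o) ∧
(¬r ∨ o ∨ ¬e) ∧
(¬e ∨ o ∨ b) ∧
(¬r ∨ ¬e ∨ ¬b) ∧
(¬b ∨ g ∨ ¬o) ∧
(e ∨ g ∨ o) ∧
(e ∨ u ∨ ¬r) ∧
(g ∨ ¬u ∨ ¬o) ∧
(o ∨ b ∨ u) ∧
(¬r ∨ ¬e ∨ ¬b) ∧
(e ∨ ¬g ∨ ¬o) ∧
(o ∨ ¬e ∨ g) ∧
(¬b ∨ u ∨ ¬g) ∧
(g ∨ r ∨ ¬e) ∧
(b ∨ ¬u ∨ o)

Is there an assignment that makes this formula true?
Yes

Yes, the formula is satisfiable.

One satisfying assignment is: r=False, u=False, b=False, o=True, g=True, e=True

Verification: With this assignment, all 24 clauses evaluate to true.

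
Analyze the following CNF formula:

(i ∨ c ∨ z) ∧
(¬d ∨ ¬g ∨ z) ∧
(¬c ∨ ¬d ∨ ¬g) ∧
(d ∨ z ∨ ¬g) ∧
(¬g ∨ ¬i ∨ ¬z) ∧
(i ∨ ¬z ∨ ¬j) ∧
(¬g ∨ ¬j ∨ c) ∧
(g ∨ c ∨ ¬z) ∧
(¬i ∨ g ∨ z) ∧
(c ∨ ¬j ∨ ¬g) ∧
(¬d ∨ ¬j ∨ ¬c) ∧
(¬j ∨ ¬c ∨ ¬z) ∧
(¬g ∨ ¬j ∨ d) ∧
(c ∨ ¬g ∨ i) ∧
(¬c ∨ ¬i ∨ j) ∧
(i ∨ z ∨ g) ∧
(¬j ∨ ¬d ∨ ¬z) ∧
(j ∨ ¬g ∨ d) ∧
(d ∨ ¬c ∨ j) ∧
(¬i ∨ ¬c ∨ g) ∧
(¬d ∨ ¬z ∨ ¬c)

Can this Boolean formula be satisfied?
No

No, the formula is not satisfiable.

No assignment of truth values to the variables can make all 21 clauses true simultaneously.

The formula is UNSAT (unsatisfiable).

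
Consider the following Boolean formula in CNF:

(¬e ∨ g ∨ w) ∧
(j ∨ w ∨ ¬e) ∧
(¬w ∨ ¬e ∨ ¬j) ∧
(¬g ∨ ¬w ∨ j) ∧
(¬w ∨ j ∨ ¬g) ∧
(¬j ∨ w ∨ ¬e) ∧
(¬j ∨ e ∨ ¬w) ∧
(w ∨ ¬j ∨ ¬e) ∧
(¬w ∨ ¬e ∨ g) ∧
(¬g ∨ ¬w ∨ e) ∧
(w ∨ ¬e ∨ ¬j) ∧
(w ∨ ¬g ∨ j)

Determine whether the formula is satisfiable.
Yes

Yes, the formula is satisfiable.

One satisfying assignment is: w=False, g=False, j=False, e=False

Verification: With this assignment, all 12 clauses evaluate to true.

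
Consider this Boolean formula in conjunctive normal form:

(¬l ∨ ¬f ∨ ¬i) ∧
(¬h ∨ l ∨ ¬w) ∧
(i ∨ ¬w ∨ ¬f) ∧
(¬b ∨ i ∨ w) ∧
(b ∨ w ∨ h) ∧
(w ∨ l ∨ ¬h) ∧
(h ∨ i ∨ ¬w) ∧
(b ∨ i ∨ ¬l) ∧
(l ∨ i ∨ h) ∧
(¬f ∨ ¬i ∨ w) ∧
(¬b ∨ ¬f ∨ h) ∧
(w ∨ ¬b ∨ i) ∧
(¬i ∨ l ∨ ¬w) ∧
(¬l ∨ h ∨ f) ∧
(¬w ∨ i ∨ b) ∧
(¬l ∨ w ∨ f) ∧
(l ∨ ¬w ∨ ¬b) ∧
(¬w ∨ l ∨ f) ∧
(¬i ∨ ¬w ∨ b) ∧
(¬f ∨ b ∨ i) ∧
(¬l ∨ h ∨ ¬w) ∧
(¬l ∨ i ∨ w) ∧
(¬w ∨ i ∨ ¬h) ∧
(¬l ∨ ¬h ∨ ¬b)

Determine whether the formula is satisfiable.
Yes

Yes, the formula is satisfiable.

One satisfying assignment is: l=False, h=False, i=True, f=False, b=True, w=False

Verification: With this assignment, all 24 clauses evaluate to true.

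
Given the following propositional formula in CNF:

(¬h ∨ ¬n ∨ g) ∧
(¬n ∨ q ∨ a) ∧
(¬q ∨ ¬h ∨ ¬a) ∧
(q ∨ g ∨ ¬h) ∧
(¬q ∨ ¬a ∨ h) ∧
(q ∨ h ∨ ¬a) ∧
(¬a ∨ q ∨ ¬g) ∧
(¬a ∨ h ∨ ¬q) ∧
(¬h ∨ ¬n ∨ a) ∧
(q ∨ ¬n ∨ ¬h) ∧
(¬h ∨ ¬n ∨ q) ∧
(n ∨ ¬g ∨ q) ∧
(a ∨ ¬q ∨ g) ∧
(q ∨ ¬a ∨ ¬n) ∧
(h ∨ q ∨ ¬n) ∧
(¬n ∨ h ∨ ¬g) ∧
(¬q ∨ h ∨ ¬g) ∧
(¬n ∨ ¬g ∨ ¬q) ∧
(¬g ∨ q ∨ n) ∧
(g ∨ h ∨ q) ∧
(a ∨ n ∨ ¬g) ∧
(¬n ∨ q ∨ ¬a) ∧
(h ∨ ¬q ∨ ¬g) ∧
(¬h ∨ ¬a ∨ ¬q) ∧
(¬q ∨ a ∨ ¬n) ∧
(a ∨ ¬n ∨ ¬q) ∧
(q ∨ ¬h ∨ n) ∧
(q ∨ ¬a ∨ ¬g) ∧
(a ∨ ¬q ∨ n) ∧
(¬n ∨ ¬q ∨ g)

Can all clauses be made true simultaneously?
No

No, the formula is not satisfiable.

No assignment of truth values to the variables can make all 30 clauses true simultaneously.

The formula is UNSAT (unsatisfiable).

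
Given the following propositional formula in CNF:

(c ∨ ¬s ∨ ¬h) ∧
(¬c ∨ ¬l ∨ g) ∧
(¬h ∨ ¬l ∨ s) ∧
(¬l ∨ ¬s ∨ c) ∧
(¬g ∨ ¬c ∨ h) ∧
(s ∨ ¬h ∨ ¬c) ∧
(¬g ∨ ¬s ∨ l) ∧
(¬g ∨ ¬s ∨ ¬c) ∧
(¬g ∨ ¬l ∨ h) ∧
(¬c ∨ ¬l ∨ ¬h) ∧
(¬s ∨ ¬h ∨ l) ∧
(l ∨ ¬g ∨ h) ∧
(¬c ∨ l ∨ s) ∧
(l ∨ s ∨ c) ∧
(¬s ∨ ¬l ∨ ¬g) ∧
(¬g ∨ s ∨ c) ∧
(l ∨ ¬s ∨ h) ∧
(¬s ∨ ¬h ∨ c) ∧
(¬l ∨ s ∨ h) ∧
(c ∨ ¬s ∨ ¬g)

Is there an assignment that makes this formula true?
No

No, the formula is not satisfiable.

No assignment of truth values to the variables can make all 20 clauses true simultaneously.

The formula is UNSAT (unsatisfiable).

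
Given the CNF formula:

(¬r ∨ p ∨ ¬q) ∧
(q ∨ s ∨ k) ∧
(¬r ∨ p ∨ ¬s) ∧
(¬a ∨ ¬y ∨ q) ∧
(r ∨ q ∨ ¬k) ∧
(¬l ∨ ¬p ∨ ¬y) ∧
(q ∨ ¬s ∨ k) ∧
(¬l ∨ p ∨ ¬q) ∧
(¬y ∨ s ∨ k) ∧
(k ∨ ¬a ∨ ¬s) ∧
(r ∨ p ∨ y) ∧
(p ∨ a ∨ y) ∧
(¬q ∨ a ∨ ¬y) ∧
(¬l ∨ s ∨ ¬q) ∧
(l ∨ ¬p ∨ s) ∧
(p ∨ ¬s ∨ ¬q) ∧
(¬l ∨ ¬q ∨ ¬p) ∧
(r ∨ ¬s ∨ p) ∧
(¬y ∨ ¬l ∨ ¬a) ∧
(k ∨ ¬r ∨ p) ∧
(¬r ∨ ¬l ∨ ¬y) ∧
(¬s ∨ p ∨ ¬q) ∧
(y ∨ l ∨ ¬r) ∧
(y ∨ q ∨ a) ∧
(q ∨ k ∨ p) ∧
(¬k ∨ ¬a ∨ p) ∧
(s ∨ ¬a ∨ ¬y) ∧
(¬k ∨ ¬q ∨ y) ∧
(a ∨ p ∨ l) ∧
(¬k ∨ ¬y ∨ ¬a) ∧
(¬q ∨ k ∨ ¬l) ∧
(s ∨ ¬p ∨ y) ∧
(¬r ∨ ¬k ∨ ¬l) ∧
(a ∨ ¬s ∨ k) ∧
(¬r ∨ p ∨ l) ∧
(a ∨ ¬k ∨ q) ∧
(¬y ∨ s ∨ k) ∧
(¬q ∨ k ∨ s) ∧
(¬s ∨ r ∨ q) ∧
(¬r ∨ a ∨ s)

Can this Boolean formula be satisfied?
No

No, the formula is not satisfiable.

No assignment of truth values to the variables can make all 40 clauses true simultaneously.

The formula is UNSAT (unsatisfiable).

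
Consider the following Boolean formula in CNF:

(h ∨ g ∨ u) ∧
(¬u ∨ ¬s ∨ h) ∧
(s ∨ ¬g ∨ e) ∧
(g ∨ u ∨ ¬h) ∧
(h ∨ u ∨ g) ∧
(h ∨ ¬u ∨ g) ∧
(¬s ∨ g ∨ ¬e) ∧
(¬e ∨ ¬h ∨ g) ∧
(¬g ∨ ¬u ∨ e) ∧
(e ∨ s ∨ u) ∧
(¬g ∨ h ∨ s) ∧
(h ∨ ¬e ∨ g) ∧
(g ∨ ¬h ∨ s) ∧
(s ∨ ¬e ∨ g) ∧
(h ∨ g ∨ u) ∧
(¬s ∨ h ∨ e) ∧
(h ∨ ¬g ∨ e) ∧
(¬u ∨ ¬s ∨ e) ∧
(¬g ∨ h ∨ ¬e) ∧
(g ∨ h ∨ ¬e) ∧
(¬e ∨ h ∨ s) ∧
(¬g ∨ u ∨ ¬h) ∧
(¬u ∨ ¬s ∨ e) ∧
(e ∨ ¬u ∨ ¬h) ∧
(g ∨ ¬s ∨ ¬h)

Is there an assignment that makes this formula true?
Yes

Yes, the formula is satisfiable.

One satisfying assignment is: u=True, h=True, g=True, s=False, e=True

Verification: With this assignment, all 25 clauses evaluate to true.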